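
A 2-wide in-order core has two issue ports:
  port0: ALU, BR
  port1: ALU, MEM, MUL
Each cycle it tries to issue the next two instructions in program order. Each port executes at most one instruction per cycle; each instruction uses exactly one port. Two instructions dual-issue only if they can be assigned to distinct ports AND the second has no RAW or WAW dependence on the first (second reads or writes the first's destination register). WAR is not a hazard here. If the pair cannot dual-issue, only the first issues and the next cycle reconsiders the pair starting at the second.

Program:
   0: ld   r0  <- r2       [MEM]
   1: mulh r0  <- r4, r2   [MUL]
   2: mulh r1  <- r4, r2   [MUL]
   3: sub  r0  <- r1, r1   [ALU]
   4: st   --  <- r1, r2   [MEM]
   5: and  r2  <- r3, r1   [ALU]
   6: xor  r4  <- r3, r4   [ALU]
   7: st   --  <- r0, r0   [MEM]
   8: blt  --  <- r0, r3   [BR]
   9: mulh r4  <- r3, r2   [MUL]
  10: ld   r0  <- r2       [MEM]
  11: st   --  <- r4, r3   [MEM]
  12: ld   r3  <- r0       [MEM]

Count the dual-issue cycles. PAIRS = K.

c0: i0 ld  no-port MEM/MUL
c1: i1 mulh  no-port MUL/MUL
c2: i2 mulh  RAW r1
c3: i3&i4 sub+st  dual
c4: i5&i6 and+xor  dual
c5: i7&i8 st+blt  dual
c6: i9 mulh  no-port MUL/MEM
c7: i10 ld  no-port MEM/MEM
c8: i11 st  no-port MEM/MEM
c9: i12 ld  tail

PAIRS = 3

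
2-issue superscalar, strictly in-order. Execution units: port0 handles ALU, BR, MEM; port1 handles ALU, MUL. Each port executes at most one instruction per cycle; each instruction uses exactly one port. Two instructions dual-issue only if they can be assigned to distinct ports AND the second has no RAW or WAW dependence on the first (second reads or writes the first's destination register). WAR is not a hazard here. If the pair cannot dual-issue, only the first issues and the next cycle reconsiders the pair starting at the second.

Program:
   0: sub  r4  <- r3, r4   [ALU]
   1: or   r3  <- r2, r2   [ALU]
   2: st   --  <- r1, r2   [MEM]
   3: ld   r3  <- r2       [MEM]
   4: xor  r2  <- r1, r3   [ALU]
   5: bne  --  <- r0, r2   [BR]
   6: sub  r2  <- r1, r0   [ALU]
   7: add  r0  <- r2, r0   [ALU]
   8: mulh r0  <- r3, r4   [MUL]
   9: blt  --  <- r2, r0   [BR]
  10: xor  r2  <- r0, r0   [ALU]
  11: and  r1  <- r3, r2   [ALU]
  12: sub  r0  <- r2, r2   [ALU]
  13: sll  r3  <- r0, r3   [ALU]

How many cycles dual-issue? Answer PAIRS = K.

PAIRS = 4

#0 head=0: sub.ALU or.ALU i0&i1 dual
#1 head=2: st.MEM i2 no-port MEM/MEM
#2 head=3: ld.MEM i3 RAW r3
#3 head=4: xor.ALU i4 RAW r2
#4 head=5: bne.BR sub.ALU i5&i6 dual
#5 head=7: add.ALU i7 WAW r0
#6 head=8: mulh.MUL i8 RAW r0
#7 head=9: blt.BR xor.ALU i9&i10 dual
#8 head=11: and.ALU sub.ALU i11&i12 dual
#9 head=13: sll.ALU i13 tail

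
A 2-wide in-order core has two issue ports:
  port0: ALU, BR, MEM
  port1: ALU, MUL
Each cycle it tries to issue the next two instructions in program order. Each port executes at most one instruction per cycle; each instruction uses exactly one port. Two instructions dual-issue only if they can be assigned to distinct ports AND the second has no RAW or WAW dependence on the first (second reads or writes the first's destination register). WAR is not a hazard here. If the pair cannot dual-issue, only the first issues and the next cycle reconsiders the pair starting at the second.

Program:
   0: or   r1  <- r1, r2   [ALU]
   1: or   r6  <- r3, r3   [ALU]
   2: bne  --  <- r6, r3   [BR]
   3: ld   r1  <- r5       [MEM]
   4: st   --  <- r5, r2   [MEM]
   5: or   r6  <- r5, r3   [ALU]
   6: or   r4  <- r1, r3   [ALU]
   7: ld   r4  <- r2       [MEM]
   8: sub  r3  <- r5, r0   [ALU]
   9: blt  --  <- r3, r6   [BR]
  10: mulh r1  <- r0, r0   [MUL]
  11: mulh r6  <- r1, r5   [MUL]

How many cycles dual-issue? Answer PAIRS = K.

PAIRS = 4

c0: i0/i1 or or  2-wide
c1: i2 bne  no-port BR/MEM
c2: i3 ld  no-port MEM/MEM
c3: i4/i5 st or  2-wide
c4: i6 or  WAW r4
c5: i7/i8 ld sub  2-wide
c6: i9/i10 blt mulh  2-wide
c7: i11 mulh  tail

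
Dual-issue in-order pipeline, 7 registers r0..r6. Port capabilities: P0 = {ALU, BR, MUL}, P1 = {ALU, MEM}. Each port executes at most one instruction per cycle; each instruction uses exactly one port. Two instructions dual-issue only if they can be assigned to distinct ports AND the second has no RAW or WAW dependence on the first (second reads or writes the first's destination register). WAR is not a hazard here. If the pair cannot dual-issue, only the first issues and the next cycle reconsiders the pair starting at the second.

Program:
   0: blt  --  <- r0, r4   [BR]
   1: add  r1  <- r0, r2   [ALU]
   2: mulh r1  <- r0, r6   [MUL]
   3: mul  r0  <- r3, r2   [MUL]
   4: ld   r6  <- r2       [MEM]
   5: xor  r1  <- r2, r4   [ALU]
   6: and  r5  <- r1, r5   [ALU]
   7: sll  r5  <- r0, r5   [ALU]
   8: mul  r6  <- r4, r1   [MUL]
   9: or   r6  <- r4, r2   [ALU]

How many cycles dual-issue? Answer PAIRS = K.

t=0 i0,i1:blt+add ; dual
t=1 i2:mulh ; no-port MUL/MUL
t=2 i3,i4:mul+ld ; dual
t=3 i5:xor ; RAW r1
t=4 i6:and ; RAW+WAW r5
t=5 i7,i8:sll+mul ; dual
t=6 i9:or ; tail

PAIRS = 3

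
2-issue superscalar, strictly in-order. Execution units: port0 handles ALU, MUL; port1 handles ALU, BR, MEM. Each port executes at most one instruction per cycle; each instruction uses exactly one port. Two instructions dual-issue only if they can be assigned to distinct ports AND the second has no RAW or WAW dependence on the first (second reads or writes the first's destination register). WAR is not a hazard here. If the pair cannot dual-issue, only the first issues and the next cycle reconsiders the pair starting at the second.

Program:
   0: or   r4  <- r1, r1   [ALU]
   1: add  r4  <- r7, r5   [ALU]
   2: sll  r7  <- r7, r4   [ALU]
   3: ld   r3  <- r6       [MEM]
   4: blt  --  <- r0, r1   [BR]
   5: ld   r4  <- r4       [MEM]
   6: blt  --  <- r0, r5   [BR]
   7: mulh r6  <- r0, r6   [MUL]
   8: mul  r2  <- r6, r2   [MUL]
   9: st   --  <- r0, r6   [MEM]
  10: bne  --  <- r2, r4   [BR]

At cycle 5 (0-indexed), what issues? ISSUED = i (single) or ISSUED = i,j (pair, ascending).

ISSUED = 6,7

0. or @i0  | WAW r4
1. add @i1  | RAW r4
2. sll+ld @i2,i3  | 2-wide
3. blt @i4  | no-port BR/MEM
4. ld @i5  | no-port MEM/BR
5. blt+mulh @i6,i7  | 2-wide
6. mul+st @i8,i9  | 2-wide
7. bne @i10  | tail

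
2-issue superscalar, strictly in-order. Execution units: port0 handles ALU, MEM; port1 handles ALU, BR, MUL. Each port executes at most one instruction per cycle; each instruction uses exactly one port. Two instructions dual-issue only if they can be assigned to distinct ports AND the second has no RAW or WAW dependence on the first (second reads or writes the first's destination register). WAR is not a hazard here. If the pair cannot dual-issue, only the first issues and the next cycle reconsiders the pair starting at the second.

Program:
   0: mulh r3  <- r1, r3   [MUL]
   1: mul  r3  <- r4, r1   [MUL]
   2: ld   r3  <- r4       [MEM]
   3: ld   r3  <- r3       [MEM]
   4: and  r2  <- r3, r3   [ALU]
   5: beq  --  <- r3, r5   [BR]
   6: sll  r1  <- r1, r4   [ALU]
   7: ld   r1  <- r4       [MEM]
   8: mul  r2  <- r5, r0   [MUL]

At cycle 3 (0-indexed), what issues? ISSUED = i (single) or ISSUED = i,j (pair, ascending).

ISSUED = 3

#0 head=0: mulh i0 no-port MUL/MUL
#1 head=1: mul i1 WAW r3
#2 head=2: ld i2 no-port MEM/MEM
#3 head=3: ld i3 RAW r3
#4 head=4: and/beq i4/i5 2-wide
#5 head=6: sll i6 WAW r1
#6 head=7: ld/mul i7/i8 2-wide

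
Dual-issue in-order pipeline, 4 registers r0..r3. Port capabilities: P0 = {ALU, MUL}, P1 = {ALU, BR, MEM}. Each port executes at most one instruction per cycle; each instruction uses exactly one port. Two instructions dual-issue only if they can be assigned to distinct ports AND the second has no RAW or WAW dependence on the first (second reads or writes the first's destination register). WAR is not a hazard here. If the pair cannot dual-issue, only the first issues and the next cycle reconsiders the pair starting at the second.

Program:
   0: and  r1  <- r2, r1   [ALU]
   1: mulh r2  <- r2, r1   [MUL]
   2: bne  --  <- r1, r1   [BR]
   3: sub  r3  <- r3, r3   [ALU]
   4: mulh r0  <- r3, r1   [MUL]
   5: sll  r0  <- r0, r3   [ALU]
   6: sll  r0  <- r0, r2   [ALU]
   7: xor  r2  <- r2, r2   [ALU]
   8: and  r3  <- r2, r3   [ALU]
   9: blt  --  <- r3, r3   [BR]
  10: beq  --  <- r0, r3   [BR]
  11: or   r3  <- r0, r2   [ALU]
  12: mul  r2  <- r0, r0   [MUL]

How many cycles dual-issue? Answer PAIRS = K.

PAIRS = 3

c0: i0 and  RAW r1
c1: i1&i2 mulh;bne  2-wide
c2: i3 sub  RAW r3
c3: i4 mulh  RAW+WAW r0
c4: i5 sll  RAW+WAW r0
c5: i6&i7 sll;xor  2-wide
c6: i8 and  RAW r3
c7: i9 blt  no-port BR/BR
c8: i10&i11 beq;or  2-wide
c9: i12 mul  tail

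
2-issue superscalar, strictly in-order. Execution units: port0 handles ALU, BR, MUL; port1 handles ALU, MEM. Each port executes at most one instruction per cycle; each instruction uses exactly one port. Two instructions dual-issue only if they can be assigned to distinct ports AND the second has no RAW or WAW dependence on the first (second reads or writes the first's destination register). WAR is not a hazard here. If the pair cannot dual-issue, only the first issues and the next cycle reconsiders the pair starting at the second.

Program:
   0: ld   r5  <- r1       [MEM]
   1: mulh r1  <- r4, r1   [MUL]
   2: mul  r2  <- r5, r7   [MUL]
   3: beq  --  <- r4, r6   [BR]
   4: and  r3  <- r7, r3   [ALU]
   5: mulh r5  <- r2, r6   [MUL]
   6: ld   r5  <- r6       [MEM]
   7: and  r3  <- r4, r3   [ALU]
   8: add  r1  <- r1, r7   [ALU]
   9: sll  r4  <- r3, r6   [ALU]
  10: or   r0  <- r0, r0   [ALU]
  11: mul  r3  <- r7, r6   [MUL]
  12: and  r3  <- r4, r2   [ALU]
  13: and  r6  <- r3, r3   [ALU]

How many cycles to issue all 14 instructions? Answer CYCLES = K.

c0: i0,i1 ld+mulh  pair
c1: i2 mul  no-port MUL/BR
c2: i3,i4 beq+and  pair
c3: i5 mulh  WAW r5
c4: i6,i7 ld+and  pair
c5: i8,i9 add+sll  pair
c6: i10,i11 or+mul  pair
c7: i12 and  RAW r3
c8: i13 and  tail

CYCLES = 9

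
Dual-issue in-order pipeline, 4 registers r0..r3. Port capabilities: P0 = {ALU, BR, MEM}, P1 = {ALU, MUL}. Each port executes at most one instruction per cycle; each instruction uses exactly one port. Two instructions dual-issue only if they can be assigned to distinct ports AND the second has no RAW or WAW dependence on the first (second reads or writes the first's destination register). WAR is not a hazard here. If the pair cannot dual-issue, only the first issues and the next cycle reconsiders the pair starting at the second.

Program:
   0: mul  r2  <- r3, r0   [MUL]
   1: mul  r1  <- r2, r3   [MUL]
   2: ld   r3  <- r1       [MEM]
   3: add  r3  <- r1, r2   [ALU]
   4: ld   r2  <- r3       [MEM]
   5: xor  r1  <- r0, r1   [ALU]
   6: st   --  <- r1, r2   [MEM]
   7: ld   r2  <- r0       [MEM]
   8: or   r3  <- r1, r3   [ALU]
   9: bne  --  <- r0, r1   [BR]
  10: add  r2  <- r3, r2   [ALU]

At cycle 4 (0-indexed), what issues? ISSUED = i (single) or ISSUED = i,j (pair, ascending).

ISSUED = 4,5

0. mul.MUL @i0  | no-port MUL/MUL
1. mul.MUL @i1  | RAW r1
2. ld.MEM @i2  | WAW r3
3. add.ALU @i3  | RAW r3
4. ld.MEM xor.ALU @i4&i5  | pair
5. st.MEM @i6  | no-port MEM/MEM
6. ld.MEM or.ALU @i7&i8  | pair
7. bne.BR add.ALU @i9&i10  | pair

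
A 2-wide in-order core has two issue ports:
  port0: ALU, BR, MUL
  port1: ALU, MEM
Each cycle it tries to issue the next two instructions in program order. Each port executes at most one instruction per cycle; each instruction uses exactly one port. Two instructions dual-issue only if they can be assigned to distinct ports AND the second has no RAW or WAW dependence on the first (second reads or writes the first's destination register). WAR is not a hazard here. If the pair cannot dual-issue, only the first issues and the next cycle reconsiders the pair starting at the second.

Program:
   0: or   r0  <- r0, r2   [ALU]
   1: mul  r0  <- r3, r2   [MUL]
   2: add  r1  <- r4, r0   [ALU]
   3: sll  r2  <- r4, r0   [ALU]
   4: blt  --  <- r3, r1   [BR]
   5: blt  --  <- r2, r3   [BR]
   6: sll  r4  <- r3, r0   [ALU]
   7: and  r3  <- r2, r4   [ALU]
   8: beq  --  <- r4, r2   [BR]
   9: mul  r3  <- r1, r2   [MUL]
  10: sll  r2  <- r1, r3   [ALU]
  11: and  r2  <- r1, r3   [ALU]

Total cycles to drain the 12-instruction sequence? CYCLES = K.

CYCLES = 9

[0] i0  or.ALU  -- WAW r0
[1] i1  mul.MUL  -- RAW r0
[2] i2/i3  add.ALU+sll.ALU  -- 2-wide
[3] i4  blt.BR  -- no-port BR/BR
[4] i5/i6  blt.BR+sll.ALU  -- 2-wide
[5] i7/i8  and.ALU+beq.BR  -- 2-wide
[6] i9  mul.MUL  -- RAW r3
[7] i10  sll.ALU  -- WAW r2
[8] i11  and.ALU  -- tail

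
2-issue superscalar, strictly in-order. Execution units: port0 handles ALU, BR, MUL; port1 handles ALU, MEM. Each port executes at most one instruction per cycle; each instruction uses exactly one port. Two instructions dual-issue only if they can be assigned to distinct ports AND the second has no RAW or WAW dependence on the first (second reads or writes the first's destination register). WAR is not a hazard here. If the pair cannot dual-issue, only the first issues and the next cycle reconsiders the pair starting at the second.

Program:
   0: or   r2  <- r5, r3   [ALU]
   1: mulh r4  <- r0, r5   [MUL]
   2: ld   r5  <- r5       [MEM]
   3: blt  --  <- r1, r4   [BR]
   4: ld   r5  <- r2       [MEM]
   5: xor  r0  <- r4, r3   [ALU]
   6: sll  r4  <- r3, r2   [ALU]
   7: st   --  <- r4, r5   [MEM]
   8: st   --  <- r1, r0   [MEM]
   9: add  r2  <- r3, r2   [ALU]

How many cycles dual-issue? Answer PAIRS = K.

PAIRS = 4

t=0 i0/i1:or mulh ; dual
t=1 i2/i3:ld blt ; dual
t=2 i4/i5:ld xor ; dual
t=3 i6:sll ; RAW r4
t=4 i7:st ; no-port MEM/MEM
t=5 i8/i9:st add ; dual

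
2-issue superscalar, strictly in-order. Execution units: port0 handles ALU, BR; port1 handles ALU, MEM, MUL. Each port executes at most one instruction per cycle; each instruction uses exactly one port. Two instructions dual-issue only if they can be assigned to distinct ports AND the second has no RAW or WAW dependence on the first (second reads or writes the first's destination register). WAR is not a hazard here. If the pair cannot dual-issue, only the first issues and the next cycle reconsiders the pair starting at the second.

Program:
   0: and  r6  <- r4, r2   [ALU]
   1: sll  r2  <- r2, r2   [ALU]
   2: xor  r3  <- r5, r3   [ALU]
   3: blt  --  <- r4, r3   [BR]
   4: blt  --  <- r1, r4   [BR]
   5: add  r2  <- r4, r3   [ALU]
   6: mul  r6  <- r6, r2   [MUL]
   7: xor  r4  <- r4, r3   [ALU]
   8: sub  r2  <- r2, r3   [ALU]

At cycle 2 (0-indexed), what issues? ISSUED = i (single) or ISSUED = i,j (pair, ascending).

#0 head=0: and.ALU+sll.ALU i0&i1 pair
#1 head=2: xor.ALU i2 RAW r3
#2 head=3: blt.BR i3 no-port BR/BR
#3 head=4: blt.BR+add.ALU i4&i5 pair
#4 head=6: mul.MUL+xor.ALU i6&i7 pair
#5 head=8: sub.ALU i8 tail

ISSUED = 3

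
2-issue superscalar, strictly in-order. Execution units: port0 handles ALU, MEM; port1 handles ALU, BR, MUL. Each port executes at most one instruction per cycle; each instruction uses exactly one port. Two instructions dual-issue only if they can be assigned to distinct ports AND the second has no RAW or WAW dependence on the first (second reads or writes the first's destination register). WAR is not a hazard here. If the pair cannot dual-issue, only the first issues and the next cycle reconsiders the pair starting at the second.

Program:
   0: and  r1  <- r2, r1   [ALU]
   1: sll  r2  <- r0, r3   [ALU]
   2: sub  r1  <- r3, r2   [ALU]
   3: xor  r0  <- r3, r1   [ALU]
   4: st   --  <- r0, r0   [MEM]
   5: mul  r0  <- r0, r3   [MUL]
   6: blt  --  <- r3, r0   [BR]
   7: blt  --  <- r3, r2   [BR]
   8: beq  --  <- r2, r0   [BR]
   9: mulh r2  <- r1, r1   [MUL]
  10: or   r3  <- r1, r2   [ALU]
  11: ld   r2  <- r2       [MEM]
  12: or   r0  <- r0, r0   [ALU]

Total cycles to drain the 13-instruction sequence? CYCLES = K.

#0 head=0: and;sll i0,i1 dual
#1 head=2: sub i2 RAW r1
#2 head=3: xor i3 RAW r0
#3 head=4: st;mul i4,i5 dual
#4 head=6: blt i6 no-port BR/BR
#5 head=7: blt i7 no-port BR/BR
#6 head=8: beq i8 no-port BR/MUL
#7 head=9: mulh i9 RAW r2
#8 head=10: or;ld i10,i11 dual
#9 head=12: or i12 tail

CYCLES = 10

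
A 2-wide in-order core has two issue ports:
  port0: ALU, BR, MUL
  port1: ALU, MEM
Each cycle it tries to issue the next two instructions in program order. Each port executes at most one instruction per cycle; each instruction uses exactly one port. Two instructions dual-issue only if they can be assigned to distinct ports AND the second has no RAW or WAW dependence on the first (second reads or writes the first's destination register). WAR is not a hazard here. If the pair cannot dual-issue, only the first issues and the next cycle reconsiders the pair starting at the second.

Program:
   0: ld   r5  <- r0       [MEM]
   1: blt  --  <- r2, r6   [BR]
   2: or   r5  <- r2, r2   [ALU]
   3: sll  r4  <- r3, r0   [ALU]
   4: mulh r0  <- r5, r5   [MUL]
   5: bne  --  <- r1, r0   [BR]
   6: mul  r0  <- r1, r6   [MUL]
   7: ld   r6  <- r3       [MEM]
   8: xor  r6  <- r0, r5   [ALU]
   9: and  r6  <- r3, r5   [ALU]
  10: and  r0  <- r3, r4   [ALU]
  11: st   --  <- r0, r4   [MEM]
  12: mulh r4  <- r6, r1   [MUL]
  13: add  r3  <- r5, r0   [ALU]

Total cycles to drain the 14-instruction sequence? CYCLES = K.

t=0 i0,i1:ld.MEM/blt.BR ; pair
t=1 i2,i3:or.ALU/sll.ALU ; pair
t=2 i4:mulh.MUL ; no-port MUL/BR
t=3 i5:bne.BR ; no-port BR/MUL
t=4 i6,i7:mul.MUL/ld.MEM ; pair
t=5 i8:xor.ALU ; WAW r6
t=6 i9,i10:and.ALU/and.ALU ; pair
t=7 i11,i12:st.MEM/mulh.MUL ; pair
t=8 i13:add.ALU ; tail

CYCLES = 9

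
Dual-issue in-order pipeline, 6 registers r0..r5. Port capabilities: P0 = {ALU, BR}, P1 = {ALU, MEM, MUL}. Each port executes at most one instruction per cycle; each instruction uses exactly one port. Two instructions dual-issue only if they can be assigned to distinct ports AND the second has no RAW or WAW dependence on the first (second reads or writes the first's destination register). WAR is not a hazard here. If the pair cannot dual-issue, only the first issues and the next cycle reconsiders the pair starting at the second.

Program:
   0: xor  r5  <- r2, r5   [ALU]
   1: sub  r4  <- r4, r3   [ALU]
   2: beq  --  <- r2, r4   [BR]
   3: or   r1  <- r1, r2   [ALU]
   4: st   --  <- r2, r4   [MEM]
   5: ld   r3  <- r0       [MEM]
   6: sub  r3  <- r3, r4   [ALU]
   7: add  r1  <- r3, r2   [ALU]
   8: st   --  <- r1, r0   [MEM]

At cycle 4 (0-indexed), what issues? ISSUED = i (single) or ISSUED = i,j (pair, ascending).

#0 head=0: xor sub i0/i1 pair
#1 head=2: beq or i2/i3 pair
#2 head=4: st i4 no-port MEM/MEM
#3 head=5: ld i5 RAW+WAW r3
#4 head=6: sub i6 RAW r3
#5 head=7: add i7 RAW r1
#6 head=8: st i8 tail

ISSUED = 6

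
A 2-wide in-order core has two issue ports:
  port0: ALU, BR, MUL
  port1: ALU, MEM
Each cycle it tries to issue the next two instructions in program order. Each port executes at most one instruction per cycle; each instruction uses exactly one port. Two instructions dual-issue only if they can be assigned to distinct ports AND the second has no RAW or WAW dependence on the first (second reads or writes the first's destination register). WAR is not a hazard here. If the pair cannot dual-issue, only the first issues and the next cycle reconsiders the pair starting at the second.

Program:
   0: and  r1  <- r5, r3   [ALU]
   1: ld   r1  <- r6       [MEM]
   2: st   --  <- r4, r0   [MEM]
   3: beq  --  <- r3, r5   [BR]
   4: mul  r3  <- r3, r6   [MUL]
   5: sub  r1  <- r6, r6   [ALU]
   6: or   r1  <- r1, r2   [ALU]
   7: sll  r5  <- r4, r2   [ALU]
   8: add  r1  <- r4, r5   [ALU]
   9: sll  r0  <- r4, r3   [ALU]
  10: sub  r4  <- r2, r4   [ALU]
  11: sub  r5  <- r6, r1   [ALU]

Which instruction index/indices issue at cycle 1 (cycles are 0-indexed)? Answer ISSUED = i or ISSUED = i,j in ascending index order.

#0 head=0: and.ALU i0 WAW r1
#1 head=1: ld.MEM i1 no-port MEM/MEM
#2 head=2: st.MEM+beq.BR i2/i3 pair
#3 head=4: mul.MUL+sub.ALU i4/i5 pair
#4 head=6: or.ALU+sll.ALU i6/i7 pair
#5 head=8: add.ALU+sll.ALU i8/i9 pair
#6 head=10: sub.ALU+sub.ALU i10/i11 pair

ISSUED = 1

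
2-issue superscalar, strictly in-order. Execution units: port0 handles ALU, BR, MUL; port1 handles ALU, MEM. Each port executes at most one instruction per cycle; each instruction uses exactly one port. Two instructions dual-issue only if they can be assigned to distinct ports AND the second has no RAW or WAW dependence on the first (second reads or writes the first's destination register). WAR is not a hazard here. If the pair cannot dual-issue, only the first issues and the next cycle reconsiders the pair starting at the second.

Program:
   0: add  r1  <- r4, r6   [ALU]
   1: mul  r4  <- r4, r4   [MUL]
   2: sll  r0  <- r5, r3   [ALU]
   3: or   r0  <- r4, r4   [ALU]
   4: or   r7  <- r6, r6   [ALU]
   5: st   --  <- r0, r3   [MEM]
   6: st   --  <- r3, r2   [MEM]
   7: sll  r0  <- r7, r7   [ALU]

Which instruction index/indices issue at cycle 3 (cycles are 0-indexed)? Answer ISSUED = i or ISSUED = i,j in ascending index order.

ISSUED = 5

[0] i0&i1  add/mul  -- pair
[1] i2  sll  -- WAW r0
[2] i3&i4  or/or  -- pair
[3] i5  st  -- no-port MEM/MEM
[4] i6&i7  st/sll  -- pair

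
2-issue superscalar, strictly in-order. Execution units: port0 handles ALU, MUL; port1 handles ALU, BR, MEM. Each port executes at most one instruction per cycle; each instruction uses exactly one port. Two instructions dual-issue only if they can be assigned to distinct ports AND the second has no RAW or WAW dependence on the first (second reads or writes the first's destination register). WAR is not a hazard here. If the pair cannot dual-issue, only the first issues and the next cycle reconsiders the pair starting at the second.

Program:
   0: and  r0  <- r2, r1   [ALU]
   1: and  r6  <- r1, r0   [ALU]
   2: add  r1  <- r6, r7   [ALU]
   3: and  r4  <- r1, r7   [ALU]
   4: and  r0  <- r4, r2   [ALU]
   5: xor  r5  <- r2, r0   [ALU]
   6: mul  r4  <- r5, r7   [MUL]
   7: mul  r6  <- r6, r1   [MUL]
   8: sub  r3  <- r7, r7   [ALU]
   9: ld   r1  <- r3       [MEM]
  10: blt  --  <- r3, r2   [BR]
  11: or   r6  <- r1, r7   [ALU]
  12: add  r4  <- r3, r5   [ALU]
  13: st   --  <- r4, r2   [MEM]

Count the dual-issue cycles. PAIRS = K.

PAIRS = 2

c0: i0 and  RAW r0
c1: i1 and  RAW r6
c2: i2 add  RAW r1
c3: i3 and  RAW r4
c4: i4 and  RAW r0
c5: i5 xor  RAW r5
c6: i6 mul  no-port MUL/MUL
c7: i7+i8 mul+sub  2-wide
c8: i9 ld  no-port MEM/BR
c9: i10+i11 blt+or  2-wide
c10: i12 add  RAW r4
c11: i13 st  tail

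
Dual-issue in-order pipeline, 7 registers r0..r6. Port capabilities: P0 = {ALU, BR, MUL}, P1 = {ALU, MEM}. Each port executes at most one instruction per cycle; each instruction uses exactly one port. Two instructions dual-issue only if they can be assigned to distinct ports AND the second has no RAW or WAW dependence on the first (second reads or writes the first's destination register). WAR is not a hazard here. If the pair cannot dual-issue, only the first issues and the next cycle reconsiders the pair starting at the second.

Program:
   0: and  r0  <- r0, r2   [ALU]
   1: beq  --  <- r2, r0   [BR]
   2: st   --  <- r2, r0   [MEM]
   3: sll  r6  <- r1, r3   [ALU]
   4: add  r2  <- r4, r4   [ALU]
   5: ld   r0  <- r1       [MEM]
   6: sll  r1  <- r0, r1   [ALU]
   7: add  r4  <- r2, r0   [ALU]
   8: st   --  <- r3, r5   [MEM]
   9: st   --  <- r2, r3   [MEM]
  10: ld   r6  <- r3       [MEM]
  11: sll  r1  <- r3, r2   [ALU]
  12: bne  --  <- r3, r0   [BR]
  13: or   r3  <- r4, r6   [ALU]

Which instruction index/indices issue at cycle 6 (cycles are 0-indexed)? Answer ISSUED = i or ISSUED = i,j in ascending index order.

ISSUED = 9

c0: i0 and  RAW r0
c1: i1+i2 beq+st  2-wide
c2: i3+i4 sll+add  2-wide
c3: i5 ld  RAW r0
c4: i6+i7 sll+add  2-wide
c5: i8 st  no-port MEM/MEM
c6: i9 st  no-port MEM/MEM
c7: i10+i11 ld+sll  2-wide
c8: i12+i13 bne+or  2-wide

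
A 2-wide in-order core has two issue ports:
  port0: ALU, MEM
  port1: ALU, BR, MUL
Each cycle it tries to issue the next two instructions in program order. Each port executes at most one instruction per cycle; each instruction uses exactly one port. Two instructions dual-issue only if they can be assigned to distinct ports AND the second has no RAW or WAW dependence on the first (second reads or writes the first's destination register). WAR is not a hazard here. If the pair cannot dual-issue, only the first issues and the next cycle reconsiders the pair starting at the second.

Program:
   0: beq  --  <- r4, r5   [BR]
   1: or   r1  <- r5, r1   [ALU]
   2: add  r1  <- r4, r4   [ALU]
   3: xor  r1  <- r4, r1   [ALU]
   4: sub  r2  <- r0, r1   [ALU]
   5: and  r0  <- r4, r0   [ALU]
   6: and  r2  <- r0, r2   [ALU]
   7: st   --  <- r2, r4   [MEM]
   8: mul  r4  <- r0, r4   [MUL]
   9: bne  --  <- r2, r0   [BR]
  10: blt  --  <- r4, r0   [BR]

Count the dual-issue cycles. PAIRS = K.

  cy0 -> i0+i1 (beq.BR or.ALU) 2-wide
  cy1 -> i2 (add.ALU) RAW+WAW r1
  cy2 -> i3 (xor.ALU) RAW r1
  cy3 -> i4+i5 (sub.ALU and.ALU) 2-wide
  cy4 -> i6 (and.ALU) RAW r2
  cy5 -> i7+i8 (st.MEM mul.MUL) 2-wide
  cy6 -> i9 (bne.BR) no-port BR/BR
  cy7 -> i10 (blt.BR) tail

PAIRS = 3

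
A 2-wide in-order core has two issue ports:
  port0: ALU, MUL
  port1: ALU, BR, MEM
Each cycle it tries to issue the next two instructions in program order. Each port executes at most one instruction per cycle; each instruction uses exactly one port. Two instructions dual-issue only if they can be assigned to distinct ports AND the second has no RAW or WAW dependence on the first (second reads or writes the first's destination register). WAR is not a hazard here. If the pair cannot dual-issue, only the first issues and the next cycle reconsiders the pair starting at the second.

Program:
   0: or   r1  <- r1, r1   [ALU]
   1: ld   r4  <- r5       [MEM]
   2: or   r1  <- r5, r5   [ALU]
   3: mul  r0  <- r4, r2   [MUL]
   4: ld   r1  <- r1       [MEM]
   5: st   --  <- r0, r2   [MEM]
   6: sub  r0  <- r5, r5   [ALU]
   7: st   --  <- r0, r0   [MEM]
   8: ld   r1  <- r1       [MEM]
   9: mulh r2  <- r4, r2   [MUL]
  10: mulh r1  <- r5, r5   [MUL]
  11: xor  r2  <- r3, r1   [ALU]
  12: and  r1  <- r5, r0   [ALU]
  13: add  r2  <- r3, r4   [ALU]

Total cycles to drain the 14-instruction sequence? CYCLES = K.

CYCLES = 9

[0] i0/i1  or.ALU ld.MEM  -- 2-wide
[1] i2/i3  or.ALU mul.MUL  -- 2-wide
[2] i4  ld.MEM  -- no-port MEM/MEM
[3] i5/i6  st.MEM sub.ALU  -- 2-wide
[4] i7  st.MEM  -- no-port MEM/MEM
[5] i8/i9  ld.MEM mulh.MUL  -- 2-wide
[6] i10  mulh.MUL  -- RAW r1
[7] i11/i12  xor.ALU and.ALU  -- 2-wide
[8] i13  add.ALU  -- tail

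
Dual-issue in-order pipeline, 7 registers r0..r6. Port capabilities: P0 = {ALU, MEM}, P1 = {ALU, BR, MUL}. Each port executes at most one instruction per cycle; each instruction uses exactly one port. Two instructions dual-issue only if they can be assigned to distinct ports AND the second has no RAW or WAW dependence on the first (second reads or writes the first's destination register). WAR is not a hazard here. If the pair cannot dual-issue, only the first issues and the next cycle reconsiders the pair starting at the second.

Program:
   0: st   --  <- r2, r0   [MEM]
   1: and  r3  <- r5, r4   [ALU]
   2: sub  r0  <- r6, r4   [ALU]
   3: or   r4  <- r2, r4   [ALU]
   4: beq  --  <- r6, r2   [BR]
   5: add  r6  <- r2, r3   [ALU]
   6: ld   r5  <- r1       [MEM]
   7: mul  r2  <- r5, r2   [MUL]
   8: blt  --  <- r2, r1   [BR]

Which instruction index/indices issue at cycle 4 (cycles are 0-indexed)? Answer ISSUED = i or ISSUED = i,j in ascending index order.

ISSUED = 7

  cy0 -> i0/i1 (st.MEM/and.ALU) dual
  cy1 -> i2/i3 (sub.ALU/or.ALU) dual
  cy2 -> i4/i5 (beq.BR/add.ALU) dual
  cy3 -> i6 (ld.MEM) RAW r5
  cy4 -> i7 (mul.MUL) no-port MUL/BR
  cy5 -> i8 (blt.BR) tail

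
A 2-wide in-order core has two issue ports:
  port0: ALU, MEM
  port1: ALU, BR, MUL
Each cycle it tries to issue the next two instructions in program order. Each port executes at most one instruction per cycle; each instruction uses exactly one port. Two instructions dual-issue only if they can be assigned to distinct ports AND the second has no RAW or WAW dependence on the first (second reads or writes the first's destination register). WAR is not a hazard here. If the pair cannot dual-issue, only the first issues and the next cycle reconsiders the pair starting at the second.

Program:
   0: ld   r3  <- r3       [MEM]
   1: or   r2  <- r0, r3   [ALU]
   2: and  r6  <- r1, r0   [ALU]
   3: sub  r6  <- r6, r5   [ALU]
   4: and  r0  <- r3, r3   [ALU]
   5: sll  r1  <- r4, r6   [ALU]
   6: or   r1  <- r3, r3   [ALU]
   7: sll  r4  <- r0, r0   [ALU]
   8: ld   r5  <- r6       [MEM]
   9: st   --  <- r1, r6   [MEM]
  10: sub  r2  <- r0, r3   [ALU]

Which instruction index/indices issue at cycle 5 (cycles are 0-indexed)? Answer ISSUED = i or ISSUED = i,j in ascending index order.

[0] i0  ld  -- RAW r3
[1] i1&i2  or/and  -- dual
[2] i3&i4  sub/and  -- dual
[3] i5  sll  -- WAW r1
[4] i6&i7  or/sll  -- dual
[5] i8  ld  -- no-port MEM/MEM
[6] i9&i10  st/sub  -- dual

ISSUED = 8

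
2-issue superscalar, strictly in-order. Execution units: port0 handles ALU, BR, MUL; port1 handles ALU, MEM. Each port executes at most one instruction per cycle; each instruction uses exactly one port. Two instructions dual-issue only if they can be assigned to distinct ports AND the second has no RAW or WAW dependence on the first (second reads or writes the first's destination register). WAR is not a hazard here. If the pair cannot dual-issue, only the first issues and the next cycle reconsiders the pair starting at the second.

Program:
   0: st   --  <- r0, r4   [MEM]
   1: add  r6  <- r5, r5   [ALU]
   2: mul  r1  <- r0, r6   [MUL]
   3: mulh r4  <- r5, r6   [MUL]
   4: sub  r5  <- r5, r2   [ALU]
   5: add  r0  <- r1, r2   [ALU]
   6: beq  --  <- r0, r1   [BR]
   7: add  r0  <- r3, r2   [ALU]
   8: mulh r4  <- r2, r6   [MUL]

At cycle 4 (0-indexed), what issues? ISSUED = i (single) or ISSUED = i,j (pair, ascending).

  cy0 -> i0,i1 (st+add) dual
  cy1 -> i2 (mul) no-port MUL/MUL
  cy2 -> i3,i4 (mulh+sub) dual
  cy3 -> i5 (add) RAW r0
  cy4 -> i6,i7 (beq+add) dual
  cy5 -> i8 (mulh) tail

ISSUED = 6,7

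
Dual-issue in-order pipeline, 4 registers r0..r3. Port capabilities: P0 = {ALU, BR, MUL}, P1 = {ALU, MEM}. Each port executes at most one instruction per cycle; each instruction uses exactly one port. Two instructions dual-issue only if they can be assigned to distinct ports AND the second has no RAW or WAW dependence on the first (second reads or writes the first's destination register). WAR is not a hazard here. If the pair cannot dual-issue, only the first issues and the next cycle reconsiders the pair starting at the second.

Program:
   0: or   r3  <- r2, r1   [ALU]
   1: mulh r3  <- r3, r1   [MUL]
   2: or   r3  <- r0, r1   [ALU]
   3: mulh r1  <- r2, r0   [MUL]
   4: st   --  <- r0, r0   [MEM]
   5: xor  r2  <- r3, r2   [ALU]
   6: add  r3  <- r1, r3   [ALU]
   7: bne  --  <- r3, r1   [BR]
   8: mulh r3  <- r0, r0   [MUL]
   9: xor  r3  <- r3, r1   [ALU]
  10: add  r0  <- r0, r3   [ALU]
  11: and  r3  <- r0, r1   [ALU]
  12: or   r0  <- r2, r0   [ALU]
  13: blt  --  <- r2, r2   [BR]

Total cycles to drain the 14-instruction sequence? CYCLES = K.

t=0 i0:or ; RAW+WAW r3
t=1 i1:mulh ; WAW r3
t=2 i2&i3:or;mulh ; pair
t=3 i4&i5:st;xor ; pair
t=4 i6:add ; RAW r3
t=5 i7:bne ; no-port BR/MUL
t=6 i8:mulh ; RAW+WAW r3
t=7 i9:xor ; RAW r3
t=8 i10:add ; RAW r0
t=9 i11&i12:and;or ; pair
t=10 i13:blt ; tail

CYCLES = 11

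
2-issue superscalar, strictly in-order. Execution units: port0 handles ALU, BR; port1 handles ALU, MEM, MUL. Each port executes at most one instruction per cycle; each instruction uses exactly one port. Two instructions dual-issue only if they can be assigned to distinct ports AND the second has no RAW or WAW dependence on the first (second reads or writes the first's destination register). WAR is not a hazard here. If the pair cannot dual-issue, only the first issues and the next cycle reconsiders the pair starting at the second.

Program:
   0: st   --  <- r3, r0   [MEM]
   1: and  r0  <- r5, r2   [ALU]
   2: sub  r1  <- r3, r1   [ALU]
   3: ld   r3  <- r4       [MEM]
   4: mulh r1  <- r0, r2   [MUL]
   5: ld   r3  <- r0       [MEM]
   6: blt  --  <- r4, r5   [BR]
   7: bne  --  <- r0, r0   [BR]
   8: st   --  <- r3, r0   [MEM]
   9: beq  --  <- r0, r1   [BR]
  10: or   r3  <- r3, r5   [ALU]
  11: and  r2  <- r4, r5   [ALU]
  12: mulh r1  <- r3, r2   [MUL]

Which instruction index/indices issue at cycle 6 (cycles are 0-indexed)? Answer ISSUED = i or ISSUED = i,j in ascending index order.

t=0 i0,i1:st and ; 2-wide
t=1 i2,i3:sub ld ; 2-wide
t=2 i4:mulh ; no-port MUL/MEM
t=3 i5,i6:ld blt ; 2-wide
t=4 i7,i8:bne st ; 2-wide
t=5 i9,i10:beq or ; 2-wide
t=6 i11:and ; RAW r2
t=7 i12:mulh ; tail

ISSUED = 11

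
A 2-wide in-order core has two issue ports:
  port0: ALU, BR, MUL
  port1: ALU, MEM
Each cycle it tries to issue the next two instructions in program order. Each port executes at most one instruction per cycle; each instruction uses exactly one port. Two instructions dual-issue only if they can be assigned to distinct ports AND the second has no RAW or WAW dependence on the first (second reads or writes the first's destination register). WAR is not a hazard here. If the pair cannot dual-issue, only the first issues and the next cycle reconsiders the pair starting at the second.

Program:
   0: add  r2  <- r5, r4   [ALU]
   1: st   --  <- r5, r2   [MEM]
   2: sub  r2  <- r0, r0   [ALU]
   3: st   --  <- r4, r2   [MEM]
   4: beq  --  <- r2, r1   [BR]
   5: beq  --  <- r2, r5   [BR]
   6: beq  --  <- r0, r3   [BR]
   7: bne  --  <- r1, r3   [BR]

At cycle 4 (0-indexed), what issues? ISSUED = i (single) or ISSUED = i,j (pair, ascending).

ISSUED = 6

t=0 i0:add ; RAW r2
t=1 i1&i2:st+sub ; pair
t=2 i3&i4:st+beq ; pair
t=3 i5:beq ; no-port BR/BR
t=4 i6:beq ; no-port BR/BR
t=5 i7:bne ; tail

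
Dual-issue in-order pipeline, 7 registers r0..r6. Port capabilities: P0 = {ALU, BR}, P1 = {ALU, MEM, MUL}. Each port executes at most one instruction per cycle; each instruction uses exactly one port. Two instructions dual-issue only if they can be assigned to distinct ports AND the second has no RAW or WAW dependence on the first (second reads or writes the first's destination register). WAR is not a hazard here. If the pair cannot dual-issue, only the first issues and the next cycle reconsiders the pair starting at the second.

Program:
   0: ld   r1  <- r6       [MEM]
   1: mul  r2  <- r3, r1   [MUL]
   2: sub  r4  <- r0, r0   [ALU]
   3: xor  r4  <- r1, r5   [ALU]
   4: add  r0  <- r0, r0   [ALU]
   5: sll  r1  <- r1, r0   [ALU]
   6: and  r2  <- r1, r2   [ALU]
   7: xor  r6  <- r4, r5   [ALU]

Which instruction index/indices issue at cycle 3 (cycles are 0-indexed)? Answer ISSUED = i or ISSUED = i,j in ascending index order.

ISSUED = 5

  cy0 -> i0 (ld) no-port MEM/MUL
  cy1 -> i1+i2 (mul/sub) 2-wide
  cy2 -> i3+i4 (xor/add) 2-wide
  cy3 -> i5 (sll) RAW r1
  cy4 -> i6+i7 (and/xor) 2-wide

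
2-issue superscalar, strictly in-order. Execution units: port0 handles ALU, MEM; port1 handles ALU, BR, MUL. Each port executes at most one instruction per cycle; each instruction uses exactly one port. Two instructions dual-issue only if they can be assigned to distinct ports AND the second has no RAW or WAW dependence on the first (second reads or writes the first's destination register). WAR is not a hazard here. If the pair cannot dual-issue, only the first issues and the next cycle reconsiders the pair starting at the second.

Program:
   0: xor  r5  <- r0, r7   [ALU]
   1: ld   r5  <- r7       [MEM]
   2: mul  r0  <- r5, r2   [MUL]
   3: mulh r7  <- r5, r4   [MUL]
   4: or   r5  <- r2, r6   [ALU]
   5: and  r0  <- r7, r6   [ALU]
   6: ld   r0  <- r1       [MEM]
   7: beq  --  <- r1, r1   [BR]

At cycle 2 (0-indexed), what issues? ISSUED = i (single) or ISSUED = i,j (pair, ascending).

t=0 i0:xor ; WAW r5
t=1 i1:ld ; RAW r5
t=2 i2:mul ; no-port MUL/MUL
t=3 i3&i4:mulh;or ; dual
t=4 i5:and ; WAW r0
t=5 i6&i7:ld;beq ; dual

ISSUED = 2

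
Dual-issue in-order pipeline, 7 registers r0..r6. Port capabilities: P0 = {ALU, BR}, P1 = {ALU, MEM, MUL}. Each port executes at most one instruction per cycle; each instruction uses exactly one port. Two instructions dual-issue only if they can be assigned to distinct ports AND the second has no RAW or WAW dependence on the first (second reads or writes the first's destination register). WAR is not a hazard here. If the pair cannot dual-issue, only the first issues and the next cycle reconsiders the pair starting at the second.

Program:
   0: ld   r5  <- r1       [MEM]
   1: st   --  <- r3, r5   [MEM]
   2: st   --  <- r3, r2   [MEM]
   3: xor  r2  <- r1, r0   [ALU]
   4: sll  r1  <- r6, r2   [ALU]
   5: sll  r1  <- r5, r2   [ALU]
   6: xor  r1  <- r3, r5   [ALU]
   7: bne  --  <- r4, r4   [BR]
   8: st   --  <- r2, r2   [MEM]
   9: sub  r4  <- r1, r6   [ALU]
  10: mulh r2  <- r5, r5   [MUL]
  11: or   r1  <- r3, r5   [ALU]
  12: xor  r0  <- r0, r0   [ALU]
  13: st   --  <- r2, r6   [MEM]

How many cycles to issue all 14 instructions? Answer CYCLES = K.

0. ld.MEM @i0  | no-port MEM/MEM
1. st.MEM @i1  | no-port MEM/MEM
2. st.MEM;xor.ALU @i2+i3  | pair
3. sll.ALU @i4  | WAW r1
4. sll.ALU @i5  | WAW r1
5. xor.ALU;bne.BR @i6+i7  | pair
6. st.MEM;sub.ALU @i8+i9  | pair
7. mulh.MUL;or.ALU @i10+i11  | pair
8. xor.ALU;st.MEM @i12+i13  | pair

CYCLES = 9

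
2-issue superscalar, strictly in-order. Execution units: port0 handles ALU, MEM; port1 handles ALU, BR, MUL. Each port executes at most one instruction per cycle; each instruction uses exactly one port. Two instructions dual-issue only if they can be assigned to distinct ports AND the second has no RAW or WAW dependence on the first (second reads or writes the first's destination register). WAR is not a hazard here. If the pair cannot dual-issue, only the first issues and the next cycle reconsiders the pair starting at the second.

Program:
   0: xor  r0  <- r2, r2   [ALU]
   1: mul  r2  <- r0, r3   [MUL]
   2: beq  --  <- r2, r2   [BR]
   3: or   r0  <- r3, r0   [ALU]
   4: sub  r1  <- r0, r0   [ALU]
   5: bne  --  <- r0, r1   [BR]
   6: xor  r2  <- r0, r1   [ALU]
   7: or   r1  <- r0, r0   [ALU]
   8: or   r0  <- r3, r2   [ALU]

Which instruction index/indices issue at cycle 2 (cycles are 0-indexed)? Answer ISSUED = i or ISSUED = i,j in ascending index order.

  cy0 -> i0 (xor.ALU) RAW r0
  cy1 -> i1 (mul.MUL) no-port MUL/BR
  cy2 -> i2&i3 (beq.BR or.ALU) 2-wide
  cy3 -> i4 (sub.ALU) RAW r1
  cy4 -> i5&i6 (bne.BR xor.ALU) 2-wide
  cy5 -> i7&i8 (or.ALU or.ALU) 2-wide

ISSUED = 2,3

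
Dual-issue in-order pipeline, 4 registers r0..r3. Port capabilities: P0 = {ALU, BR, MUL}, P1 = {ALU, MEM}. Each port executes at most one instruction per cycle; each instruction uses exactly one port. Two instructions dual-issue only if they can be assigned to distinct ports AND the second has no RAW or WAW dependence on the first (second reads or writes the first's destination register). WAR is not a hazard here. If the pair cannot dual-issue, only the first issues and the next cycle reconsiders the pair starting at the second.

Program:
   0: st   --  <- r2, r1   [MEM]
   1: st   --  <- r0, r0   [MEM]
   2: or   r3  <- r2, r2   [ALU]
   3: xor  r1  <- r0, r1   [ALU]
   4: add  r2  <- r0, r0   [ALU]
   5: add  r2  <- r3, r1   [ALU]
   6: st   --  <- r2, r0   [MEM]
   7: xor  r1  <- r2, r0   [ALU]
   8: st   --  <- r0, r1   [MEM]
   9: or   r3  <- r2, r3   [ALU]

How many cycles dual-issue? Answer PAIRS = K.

  cy0 -> i0 (st) no-port MEM/MEM
  cy1 -> i1,i2 (st+or) pair
  cy2 -> i3,i4 (xor+add) pair
  cy3 -> i5 (add) RAW r2
  cy4 -> i6,i7 (st+xor) pair
  cy5 -> i8,i9 (st+or) pair

PAIRS = 4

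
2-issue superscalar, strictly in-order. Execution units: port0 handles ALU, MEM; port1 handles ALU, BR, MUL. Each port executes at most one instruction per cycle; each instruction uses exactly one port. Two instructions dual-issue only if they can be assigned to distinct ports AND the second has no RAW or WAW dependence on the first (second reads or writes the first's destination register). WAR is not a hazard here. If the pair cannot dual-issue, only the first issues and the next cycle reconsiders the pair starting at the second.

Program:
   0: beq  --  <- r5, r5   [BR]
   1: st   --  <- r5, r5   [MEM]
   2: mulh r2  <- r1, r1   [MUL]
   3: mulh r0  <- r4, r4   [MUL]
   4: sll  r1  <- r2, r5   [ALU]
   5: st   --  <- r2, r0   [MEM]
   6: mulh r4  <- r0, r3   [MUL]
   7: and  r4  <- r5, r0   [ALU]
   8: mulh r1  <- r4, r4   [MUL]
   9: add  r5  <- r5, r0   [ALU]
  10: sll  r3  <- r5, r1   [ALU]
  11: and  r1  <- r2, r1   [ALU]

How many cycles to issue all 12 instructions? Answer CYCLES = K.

CYCLES = 7

0. beq+st @i0/i1  | 2-wide
1. mulh @i2  | no-port MUL/MUL
2. mulh+sll @i3/i4  | 2-wide
3. st+mulh @i5/i6  | 2-wide
4. and @i7  | RAW r4
5. mulh+add @i8/i9  | 2-wide
6. sll+and @i10/i11  | 2-wide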